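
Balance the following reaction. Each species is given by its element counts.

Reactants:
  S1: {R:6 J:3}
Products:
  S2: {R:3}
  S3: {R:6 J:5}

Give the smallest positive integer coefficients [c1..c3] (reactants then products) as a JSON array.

Coefficients: [5, 4, 3]

R: 5·6 = 30 | 4·3+3·6 = 30
J: 5·3 = 15 | 4·0+3·5 = 15
gcd(5,4,3) = 1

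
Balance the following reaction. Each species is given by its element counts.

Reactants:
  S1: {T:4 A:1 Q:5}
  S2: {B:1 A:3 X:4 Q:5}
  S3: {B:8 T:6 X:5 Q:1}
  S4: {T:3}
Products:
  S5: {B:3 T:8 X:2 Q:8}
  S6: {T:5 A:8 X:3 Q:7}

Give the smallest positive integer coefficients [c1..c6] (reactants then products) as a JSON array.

Coefficients: [5, 1, 1, 1, 3, 1]

B: 5·0+1·1+1·8+1·0 = 9 | 3·3+1·0 = 9
T: 5·4+1·0+1·6+1·3 = 29 | 3·8+1·5 = 29
A: 5·1+1·3+1·0+1·0 = 8 | 3·0+1·8 = 8
X: 5·0+1·4+1·5+1·0 = 9 | 3·2+1·3 = 9
Q: 5·5+1·5+1·1+1·0 = 31 | 3·8+1·7 = 31
gcd(5,1,1,1,3,1) = 1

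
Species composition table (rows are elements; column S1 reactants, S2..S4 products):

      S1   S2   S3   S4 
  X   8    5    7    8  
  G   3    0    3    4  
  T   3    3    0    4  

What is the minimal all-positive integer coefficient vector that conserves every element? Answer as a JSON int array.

Coefficients: [6, 2, 2, 3]

X: 6·8 = 48 | 2·5+2·7+3·8 = 48
G: 6·3 = 18 | 2·0+2·3+3·4 = 18
T: 6·3 = 18 | 2·3+2·0+3·4 = 18
gcd(6,2,2,3) = 1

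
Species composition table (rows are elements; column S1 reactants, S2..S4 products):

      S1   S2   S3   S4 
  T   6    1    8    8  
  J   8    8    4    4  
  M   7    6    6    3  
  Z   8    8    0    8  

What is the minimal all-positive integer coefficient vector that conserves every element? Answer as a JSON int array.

Coefficients: [3, 2, 1, 1]

T: 3·6 = 18 | 2·1+1·8+1·8 = 18
J: 3·8 = 24 | 2·8+1·4+1·4 = 24
M: 3·7 = 21 | 2·6+1·6+1·3 = 21
Z: 3·8 = 24 | 2·8+1·0+1·8 = 24
gcd(3,2,1,1) = 1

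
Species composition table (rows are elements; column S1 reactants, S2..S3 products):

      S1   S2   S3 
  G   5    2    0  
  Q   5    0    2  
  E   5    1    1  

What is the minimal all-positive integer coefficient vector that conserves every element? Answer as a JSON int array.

Coefficients: [2, 5, 5]

G: 2·5 = 10 | 5·2+5·0 = 10
Q: 2·5 = 10 | 5·0+5·2 = 10
E: 2·5 = 10 | 5·1+5·1 = 10
gcd(2,5,5) = 1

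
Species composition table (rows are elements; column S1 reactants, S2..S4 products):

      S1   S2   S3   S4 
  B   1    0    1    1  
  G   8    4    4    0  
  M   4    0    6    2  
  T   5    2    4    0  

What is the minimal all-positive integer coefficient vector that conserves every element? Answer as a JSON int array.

B: 2·1 = 2 | 3·0+1·1+1·1 = 2
G: 2·8 = 16 | 3·4+1·4+1·0 = 16
M: 2·4 = 8 | 3·0+1·6+1·2 = 8
T: 2·5 = 10 | 3·2+1·4+1·0 = 10
gcd(2,3,1,1) = 1

Coefficients: [2, 3, 1, 1]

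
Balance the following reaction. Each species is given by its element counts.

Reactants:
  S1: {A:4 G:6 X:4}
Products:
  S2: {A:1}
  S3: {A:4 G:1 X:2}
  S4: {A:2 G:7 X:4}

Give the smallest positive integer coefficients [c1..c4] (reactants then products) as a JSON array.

A: 5·4 = 20 | 4·1+2·4+4·2 = 20
G: 5·6 = 30 | 4·0+2·1+4·7 = 30
X: 5·4 = 20 | 4·0+2·2+4·4 = 20
gcd(5,4,2,4) = 1

Coefficients: [5, 4, 2, 4]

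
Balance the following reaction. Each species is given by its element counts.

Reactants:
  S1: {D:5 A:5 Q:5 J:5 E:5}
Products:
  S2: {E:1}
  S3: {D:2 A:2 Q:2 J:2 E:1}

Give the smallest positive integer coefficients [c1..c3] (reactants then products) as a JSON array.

Coefficients: [2, 5, 5]

D: 2·5 = 10 | 5·0+5·2 = 10
A: 2·5 = 10 | 5·0+5·2 = 10
Q: 2·5 = 10 | 5·0+5·2 = 10
J: 2·5 = 10 | 5·0+5·2 = 10
E: 2·5 = 10 | 5·1+5·1 = 10
gcd(2,5,5) = 1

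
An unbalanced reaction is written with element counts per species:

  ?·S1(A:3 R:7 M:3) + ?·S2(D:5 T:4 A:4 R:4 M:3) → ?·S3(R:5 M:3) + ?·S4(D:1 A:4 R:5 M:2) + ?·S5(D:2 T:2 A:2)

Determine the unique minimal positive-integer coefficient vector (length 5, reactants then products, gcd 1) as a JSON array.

Coefficients: [4, 3, 5, 3, 6]

D: 4·0+3·5 = 15 | 5·0+3·1+6·2 = 15
T: 4·0+3·4 = 12 | 5·0+3·0+6·2 = 12
A: 4·3+3·4 = 24 | 5·0+3·4+6·2 = 24
R: 4·7+3·4 = 40 | 5·5+3·5+6·0 = 40
M: 4·3+3·3 = 21 | 5·3+3·2+6·0 = 21
gcd(4,3,5,3,6) = 1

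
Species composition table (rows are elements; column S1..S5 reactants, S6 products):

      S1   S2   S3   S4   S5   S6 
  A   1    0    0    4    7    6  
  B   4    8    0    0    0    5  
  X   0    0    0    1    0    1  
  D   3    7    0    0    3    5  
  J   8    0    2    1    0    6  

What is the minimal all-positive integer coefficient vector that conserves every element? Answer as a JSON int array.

A: 1·1+2·0+6·0+4·4+1·7 = 24 | 4·6 = 24
B: 1·4+2·8+6·0+4·0+1·0 = 20 | 4·5 = 20
X: 1·0+2·0+6·0+4·1+1·0 = 4 | 4·1 = 4
D: 1·3+2·7+6·0+4·0+1·3 = 20 | 4·5 = 20
J: 1·8+2·0+6·2+4·1+1·0 = 24 | 4·6 = 24
gcd(1,2,6,4,1,4) = 1

Coefficients: [1, 2, 6, 4, 1, 4]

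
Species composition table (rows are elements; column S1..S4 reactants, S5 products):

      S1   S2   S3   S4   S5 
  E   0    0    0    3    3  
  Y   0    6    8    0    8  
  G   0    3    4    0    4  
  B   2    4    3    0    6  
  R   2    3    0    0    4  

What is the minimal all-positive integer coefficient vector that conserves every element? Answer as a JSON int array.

E: 4·0+4·0+2·0+5·3 = 15 | 5·3 = 15
Y: 4·0+4·6+2·8+5·0 = 40 | 5·8 = 40
G: 4·0+4·3+2·4+5·0 = 20 | 5·4 = 20
B: 4·2+4·4+2·3+5·0 = 30 | 5·6 = 30
R: 4·2+4·3+2·0+5·0 = 20 | 5·4 = 20
gcd(4,4,2,5,5) = 1

Coefficients: [4, 4, 2, 5, 5]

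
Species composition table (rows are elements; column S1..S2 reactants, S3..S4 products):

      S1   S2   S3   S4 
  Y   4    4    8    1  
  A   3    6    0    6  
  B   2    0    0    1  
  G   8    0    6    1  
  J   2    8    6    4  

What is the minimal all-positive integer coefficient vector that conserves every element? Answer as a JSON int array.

Coefficients: [2, 3, 2, 4]

Y: 2·4+3·4 = 20 | 2·8+4·1 = 20
A: 2·3+3·6 = 24 | 2·0+4·6 = 24
B: 2·2+3·0 = 4 | 2·0+4·1 = 4
G: 2·8+3·0 = 16 | 2·6+4·1 = 16
J: 2·2+3·8 = 28 | 2·6+4·4 = 28
gcd(2,3,2,4) = 1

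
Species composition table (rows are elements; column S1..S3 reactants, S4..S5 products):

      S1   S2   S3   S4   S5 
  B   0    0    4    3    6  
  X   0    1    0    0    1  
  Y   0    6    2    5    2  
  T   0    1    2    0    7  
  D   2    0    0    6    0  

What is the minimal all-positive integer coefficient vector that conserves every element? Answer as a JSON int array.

B: 6·0+1·0+3·4 = 12 | 2·3+1·6 = 12
X: 6·0+1·1+3·0 = 1 | 2·0+1·1 = 1
Y: 6·0+1·6+3·2 = 12 | 2·5+1·2 = 12
T: 6·0+1·1+3·2 = 7 | 2·0+1·7 = 7
D: 6·2+1·0+3·0 = 12 | 2·6+1·0 = 12
gcd(6,1,3,2,1) = 1

Coefficients: [6, 1, 3, 2, 1]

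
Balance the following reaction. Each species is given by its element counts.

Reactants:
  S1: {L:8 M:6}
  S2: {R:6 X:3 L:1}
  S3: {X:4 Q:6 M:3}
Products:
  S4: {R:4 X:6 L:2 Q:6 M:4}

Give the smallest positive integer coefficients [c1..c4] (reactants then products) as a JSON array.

Coefficients: [1, 4, 6, 6]

R: 1·0+4·6+6·0 = 24 | 6·4 = 24
X: 1·0+4·3+6·4 = 36 | 6·6 = 36
L: 1·8+4·1+6·0 = 12 | 6·2 = 12
Q: 1·0+4·0+6·6 = 36 | 6·6 = 36
M: 1·6+4·0+6·3 = 24 | 6·4 = 24
gcd(1,4,6,6) = 1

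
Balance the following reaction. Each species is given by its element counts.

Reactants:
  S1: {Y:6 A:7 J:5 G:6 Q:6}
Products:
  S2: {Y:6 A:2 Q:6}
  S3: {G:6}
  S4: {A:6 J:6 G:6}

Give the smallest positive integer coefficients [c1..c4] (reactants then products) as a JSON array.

Y: 6·6 = 36 | 6·6+1·0+5·0 = 36
A: 6·7 = 42 | 6·2+1·0+5·6 = 42
J: 6·5 = 30 | 6·0+1·0+5·6 = 30
G: 6·6 = 36 | 6·0+1·6+5·6 = 36
Q: 6·6 = 36 | 6·6+1·0+5·0 = 36
gcd(6,6,1,5) = 1

Coefficients: [6, 6, 1, 5]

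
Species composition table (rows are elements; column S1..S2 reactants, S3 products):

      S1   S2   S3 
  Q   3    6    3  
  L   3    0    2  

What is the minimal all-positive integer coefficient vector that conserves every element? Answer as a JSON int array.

Coefficients: [4, 1, 6]

Q: 4·3+1·6 = 18 | 6·3 = 18
L: 4·3+1·0 = 12 | 6·2 = 12
gcd(4,1,6) = 1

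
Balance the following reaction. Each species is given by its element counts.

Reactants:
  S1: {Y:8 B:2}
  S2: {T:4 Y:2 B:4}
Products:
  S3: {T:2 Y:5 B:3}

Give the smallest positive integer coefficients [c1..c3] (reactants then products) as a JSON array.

Coefficients: [1, 1, 2]

T: 1·0+1·4 = 4 | 2·2 = 4
Y: 1·8+1·2 = 10 | 2·5 = 10
B: 1·2+1·4 = 6 | 2·3 = 6
gcd(1,1,2) = 1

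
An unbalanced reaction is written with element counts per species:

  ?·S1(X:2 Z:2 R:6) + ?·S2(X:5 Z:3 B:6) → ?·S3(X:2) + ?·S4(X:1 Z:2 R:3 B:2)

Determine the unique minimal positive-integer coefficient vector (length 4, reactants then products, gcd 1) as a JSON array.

X: 3·2+2·5 = 16 | 5·2+6·1 = 16
Z: 3·2+2·3 = 12 | 5·0+6·2 = 12
R: 3·6+2·0 = 18 | 5·0+6·3 = 18
B: 3·0+2·6 = 12 | 5·0+6·2 = 12
gcd(3,2,5,6) = 1

Coefficients: [3, 2, 5, 6]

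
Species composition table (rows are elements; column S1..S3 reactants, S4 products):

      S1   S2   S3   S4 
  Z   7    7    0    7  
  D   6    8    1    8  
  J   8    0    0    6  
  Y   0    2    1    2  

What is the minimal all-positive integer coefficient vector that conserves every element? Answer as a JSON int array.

Coefficients: [3, 1, 6, 4]

Z: 3·7+1·7+6·0 = 28 | 4·7 = 28
D: 3·6+1·8+6·1 = 32 | 4·8 = 32
J: 3·8+1·0+6·0 = 24 | 4·6 = 24
Y: 3·0+1·2+6·1 = 8 | 4·2 = 8
gcd(3,1,6,4) = 1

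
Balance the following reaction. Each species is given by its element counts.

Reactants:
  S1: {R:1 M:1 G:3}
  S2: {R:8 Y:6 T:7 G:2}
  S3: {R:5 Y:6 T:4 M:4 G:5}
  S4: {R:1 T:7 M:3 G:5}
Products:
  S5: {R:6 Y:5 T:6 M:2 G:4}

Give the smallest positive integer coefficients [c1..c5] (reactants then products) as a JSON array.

Coefficients: [1, 3, 2, 1, 6]

R: 1·1+3·8+2·5+1·1 = 36 | 6·6 = 36
Y: 1·0+3·6+2·6+1·0 = 30 | 6·5 = 30
T: 1·0+3·7+2·4+1·7 = 36 | 6·6 = 36
M: 1·1+3·0+2·4+1·3 = 12 | 6·2 = 12
G: 1·3+3·2+2·5+1·5 = 24 | 6·4 = 24
gcd(1,3,2,1,6) = 1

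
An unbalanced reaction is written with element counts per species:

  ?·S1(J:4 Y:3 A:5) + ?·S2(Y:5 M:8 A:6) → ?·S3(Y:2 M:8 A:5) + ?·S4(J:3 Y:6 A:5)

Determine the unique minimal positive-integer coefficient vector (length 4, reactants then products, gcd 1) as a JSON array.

J: 3·4+5·0 = 12 | 5·0+4·3 = 12
Y: 3·3+5·5 = 34 | 5·2+4·6 = 34
M: 3·0+5·8 = 40 | 5·8+4·0 = 40
A: 3·5+5·6 = 45 | 5·5+4·5 = 45
gcd(3,5,5,4) = 1

Coefficients: [3, 5, 5, 4]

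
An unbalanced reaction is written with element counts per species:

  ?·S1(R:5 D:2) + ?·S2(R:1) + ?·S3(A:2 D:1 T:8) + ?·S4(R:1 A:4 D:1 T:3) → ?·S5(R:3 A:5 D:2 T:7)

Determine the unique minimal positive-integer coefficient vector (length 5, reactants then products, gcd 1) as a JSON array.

R: 1·5+3·1+2·0+4·1 = 12 | 4·3 = 12
A: 1·0+3·0+2·2+4·4 = 20 | 4·5 = 20
D: 1·2+3·0+2·1+4·1 = 8 | 4·2 = 8
T: 1·0+3·0+2·8+4·3 = 28 | 4·7 = 28
gcd(1,3,2,4,4) = 1

Coefficients: [1, 3, 2, 4, 4]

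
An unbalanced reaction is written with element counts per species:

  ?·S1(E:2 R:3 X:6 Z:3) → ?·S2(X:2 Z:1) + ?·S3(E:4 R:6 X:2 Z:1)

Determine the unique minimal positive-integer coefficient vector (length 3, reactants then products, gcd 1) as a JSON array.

E: 2·2 = 4 | 5·0+1·4 = 4
R: 2·3 = 6 | 5·0+1·6 = 6
X: 2·6 = 12 | 5·2+1·2 = 12
Z: 2·3 = 6 | 5·1+1·1 = 6
gcd(2,5,1) = 1

Coefficients: [2, 5, 1]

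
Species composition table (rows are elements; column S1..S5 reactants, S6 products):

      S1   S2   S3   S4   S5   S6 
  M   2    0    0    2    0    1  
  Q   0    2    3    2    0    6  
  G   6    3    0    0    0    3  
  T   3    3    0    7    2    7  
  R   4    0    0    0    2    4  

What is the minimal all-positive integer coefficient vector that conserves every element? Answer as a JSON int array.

Coefficients: [1, 2, 6, 1, 6, 4]

M: 1·2+2·0+6·0+1·2+6·0 = 4 | 4·1 = 4
Q: 1·0+2·2+6·3+1·2+6·0 = 24 | 4·6 = 24
G: 1·6+2·3+6·0+1·0+6·0 = 12 | 4·3 = 12
T: 1·3+2·3+6·0+1·7+6·2 = 28 | 4·7 = 28
R: 1·4+2·0+6·0+1·0+6·2 = 16 | 4·4 = 16
gcd(1,2,6,1,6,4) = 1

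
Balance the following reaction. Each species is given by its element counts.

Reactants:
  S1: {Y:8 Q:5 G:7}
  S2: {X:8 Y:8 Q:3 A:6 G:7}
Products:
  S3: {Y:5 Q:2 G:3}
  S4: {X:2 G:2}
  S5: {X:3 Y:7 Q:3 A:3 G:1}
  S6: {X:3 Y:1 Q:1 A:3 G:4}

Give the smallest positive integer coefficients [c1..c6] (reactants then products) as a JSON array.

X: 3·0+5·8 = 40 | 6·0+5·2+4·3+6·3 = 40
Y: 3·8+5·8 = 64 | 6·5+5·0+4·7+6·1 = 64
Q: 3·5+5·3 = 30 | 6·2+5·0+4·3+6·1 = 30
A: 3·0+5·6 = 30 | 6·0+5·0+4·3+6·3 = 30
G: 3·7+5·7 = 56 | 6·3+5·2+4·1+6·4 = 56
gcd(3,5,6,5,4,6) = 1

Coefficients: [3, 5, 6, 5, 4, 6]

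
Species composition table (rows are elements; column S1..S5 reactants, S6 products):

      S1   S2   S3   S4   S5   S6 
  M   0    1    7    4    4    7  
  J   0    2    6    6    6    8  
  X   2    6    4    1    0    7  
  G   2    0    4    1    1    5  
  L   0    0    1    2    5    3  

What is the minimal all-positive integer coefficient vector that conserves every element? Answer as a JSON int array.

M: 5·0+2·1+3·7+1·4+2·4 = 35 | 5·7 = 35
J: 5·0+2·2+3·6+1·6+2·6 = 40 | 5·8 = 40
X: 5·2+2·6+3·4+1·1+2·0 = 35 | 5·7 = 35
G: 5·2+2·0+3·4+1·1+2·1 = 25 | 5·5 = 25
L: 5·0+2·0+3·1+1·2+2·5 = 15 | 5·3 = 15
gcd(5,2,3,1,2,5) = 1

Coefficients: [5, 2, 3, 1, 2, 5]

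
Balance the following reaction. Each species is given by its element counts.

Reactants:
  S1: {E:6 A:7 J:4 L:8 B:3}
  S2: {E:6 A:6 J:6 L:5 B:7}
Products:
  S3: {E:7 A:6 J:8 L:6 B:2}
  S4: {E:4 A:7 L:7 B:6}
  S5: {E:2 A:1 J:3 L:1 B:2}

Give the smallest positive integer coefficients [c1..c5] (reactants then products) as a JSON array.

Coefficients: [5, 5, 4, 5, 6]

E: 5·6+5·6 = 60 | 4·7+5·4+6·2 = 60
A: 5·7+5·6 = 65 | 4·6+5·7+6·1 = 65
J: 5·4+5·6 = 50 | 4·8+5·0+6·3 = 50
L: 5·8+5·5 = 65 | 4·6+5·7+6·1 = 65
B: 5·3+5·7 = 50 | 4·2+5·6+6·2 = 50
gcd(5,5,4,5,6) = 1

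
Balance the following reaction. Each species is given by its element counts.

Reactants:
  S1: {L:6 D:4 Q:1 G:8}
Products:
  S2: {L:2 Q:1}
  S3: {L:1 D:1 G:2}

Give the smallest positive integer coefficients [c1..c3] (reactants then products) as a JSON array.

Coefficients: [1, 1, 4]

L: 1·6 = 6 | 1·2+4·1 = 6
D: 1·4 = 4 | 1·0+4·1 = 4
Q: 1·1 = 1 | 1·1+4·0 = 1
G: 1·8 = 8 | 1·0+4·2 = 8
gcd(1,1,4) = 1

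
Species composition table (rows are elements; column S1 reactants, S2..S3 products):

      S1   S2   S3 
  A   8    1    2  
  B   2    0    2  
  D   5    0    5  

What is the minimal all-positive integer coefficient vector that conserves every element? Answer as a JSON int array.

A: 1·8 = 8 | 6·1+1·2 = 8
B: 1·2 = 2 | 6·0+1·2 = 2
D: 1·5 = 5 | 6·0+1·5 = 5
gcd(1,6,1) = 1

Coefficients: [1, 6, 1]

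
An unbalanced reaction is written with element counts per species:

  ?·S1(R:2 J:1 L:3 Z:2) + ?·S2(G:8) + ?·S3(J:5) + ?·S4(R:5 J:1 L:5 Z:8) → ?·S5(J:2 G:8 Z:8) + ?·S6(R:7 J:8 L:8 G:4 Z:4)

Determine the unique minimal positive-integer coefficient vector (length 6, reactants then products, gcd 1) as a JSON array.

R: 4·2+5·0+6·0+4·5 = 28 | 3·0+4·7 = 28
J: 4·1+5·0+6·5+4·1 = 38 | 3·2+4·8 = 38
L: 4·3+5·0+6·0+4·5 = 32 | 3·0+4·8 = 32
G: 4·0+5·8+6·0+4·0 = 40 | 3·8+4·4 = 40
Z: 4·2+5·0+6·0+4·8 = 40 | 3·8+4·4 = 40
gcd(4,5,6,4,3,4) = 1

Coefficients: [4, 5, 6, 4, 3, 4]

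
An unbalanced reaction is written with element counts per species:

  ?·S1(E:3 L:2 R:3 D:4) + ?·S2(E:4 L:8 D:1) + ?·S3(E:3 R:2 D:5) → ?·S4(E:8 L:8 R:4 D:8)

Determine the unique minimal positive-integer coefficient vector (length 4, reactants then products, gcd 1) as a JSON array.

E: 4·3+4·4+4·3 = 40 | 5·8 = 40
L: 4·2+4·8+4·0 = 40 | 5·8 = 40
R: 4·3+4·0+4·2 = 20 | 5·4 = 20
D: 4·4+4·1+4·5 = 40 | 5·8 = 40
gcd(4,4,4,5) = 1

Coefficients: [4, 4, 4, 5]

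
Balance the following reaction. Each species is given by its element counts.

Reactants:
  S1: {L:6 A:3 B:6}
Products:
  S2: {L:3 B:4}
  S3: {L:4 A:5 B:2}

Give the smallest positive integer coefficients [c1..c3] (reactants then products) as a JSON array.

Coefficients: [5, 6, 3]

L: 5·6 = 30 | 6·3+3·4 = 30
A: 5·3 = 15 | 6·0+3·5 = 15
B: 5·6 = 30 | 6·4+3·2 = 30
gcd(5,6,3) = 1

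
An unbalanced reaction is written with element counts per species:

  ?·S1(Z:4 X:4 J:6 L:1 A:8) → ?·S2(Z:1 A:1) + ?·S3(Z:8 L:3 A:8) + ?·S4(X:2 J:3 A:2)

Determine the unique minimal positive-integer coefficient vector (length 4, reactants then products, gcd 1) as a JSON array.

Z: 3·4 = 12 | 4·1+1·8+6·0 = 12
X: 3·4 = 12 | 4·0+1·0+6·2 = 12
J: 3·6 = 18 | 4·0+1·0+6·3 = 18
L: 3·1 = 3 | 4·0+1·3+6·0 = 3
A: 3·8 = 24 | 4·1+1·8+6·2 = 24
gcd(3,4,1,6) = 1

Coefficients: [3, 4, 1, 6]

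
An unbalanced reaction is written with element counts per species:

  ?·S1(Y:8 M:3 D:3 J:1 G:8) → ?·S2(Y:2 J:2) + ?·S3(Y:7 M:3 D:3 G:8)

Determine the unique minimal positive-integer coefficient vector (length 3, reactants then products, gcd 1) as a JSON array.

Y: 2·8 = 16 | 1·2+2·7 = 16
M: 2·3 = 6 | 1·0+2·3 = 6
D: 2·3 = 6 | 1·0+2·3 = 6
J: 2·1 = 2 | 1·2+2·0 = 2
G: 2·8 = 16 | 1·0+2·8 = 16
gcd(2,1,2) = 1

Coefficients: [2, 1, 2]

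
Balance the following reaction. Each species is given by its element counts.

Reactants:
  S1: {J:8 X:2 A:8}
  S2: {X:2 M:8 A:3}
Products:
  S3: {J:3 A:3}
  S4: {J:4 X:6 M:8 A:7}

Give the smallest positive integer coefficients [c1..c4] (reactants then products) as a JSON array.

Coefficients: [2, 1, 4, 1]

J: 2·8+1·0 = 16 | 4·3+1·4 = 16
X: 2·2+1·2 = 6 | 4·0+1·6 = 6
M: 2·0+1·8 = 8 | 4·0+1·8 = 8
A: 2·8+1·3 = 19 | 4·3+1·7 = 19
gcd(2,1,4,1) = 1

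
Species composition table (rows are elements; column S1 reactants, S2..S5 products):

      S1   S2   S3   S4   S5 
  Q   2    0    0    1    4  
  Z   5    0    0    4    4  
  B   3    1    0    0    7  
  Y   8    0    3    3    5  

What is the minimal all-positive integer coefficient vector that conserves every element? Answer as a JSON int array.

Coefficients: [4, 5, 5, 4, 1]

Q: 4·2 = 8 | 5·0+5·0+4·1+1·4 = 8
Z: 4·5 = 20 | 5·0+5·0+4·4+1·4 = 20
B: 4·3 = 12 | 5·1+5·0+4·0+1·7 = 12
Y: 4·8 = 32 | 5·0+5·3+4·3+1·5 = 32
gcd(4,5,5,4,1) = 1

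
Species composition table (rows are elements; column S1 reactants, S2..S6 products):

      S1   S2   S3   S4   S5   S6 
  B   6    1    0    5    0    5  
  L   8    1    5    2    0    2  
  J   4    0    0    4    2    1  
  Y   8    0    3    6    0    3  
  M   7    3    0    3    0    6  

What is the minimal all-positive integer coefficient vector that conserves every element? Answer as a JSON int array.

Coefficients: [6, 6, 6, 4, 3, 2]

B: 6·6 = 36 | 6·1+6·0+4·5+3·0+2·5 = 36
L: 6·8 = 48 | 6·1+6·5+4·2+3·0+2·2 = 48
J: 6·4 = 24 | 6·0+6·0+4·4+3·2+2·1 = 24
Y: 6·8 = 48 | 6·0+6·3+4·6+3·0+2·3 = 48
M: 6·7 = 42 | 6·3+6·0+4·3+3·0+2·6 = 42
gcd(6,6,6,4,3,2) = 1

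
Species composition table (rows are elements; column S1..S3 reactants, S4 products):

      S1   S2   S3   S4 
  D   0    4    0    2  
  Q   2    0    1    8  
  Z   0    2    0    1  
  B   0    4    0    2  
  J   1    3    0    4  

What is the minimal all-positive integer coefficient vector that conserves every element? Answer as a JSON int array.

D: 5·0+1·4+6·0 = 4 | 2·2 = 4
Q: 5·2+1·0+6·1 = 16 | 2·8 = 16
Z: 5·0+1·2+6·0 = 2 | 2·1 = 2
B: 5·0+1·4+6·0 = 4 | 2·2 = 4
J: 5·1+1·3+6·0 = 8 | 2·4 = 8
gcd(5,1,6,2) = 1

Coefficients: [5, 1, 6, 2]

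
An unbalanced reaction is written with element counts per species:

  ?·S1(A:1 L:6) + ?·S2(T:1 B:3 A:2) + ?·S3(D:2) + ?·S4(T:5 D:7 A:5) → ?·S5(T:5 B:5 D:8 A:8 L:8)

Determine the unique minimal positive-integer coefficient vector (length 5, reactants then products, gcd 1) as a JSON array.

Coefficients: [4, 5, 5, 2, 3]

T: 4·0+5·1+5·0+2·5 = 15 | 3·5 = 15
B: 4·0+5·3+5·0+2·0 = 15 | 3·5 = 15
D: 4·0+5·0+5·2+2·7 = 24 | 3·8 = 24
A: 4·1+5·2+5·0+2·5 = 24 | 3·8 = 24
L: 4·6+5·0+5·0+2·0 = 24 | 3·8 = 24
gcd(4,5,5,2,3) = 1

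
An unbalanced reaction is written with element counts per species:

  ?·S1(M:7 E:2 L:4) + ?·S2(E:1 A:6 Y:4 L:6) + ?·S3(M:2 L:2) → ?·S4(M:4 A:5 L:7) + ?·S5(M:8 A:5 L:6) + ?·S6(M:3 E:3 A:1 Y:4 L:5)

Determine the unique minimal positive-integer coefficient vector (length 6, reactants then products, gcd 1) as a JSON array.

Coefficients: [5, 5, 4, 3, 2, 5]

M: 5·7+5·0+4·2 = 43 | 3·4+2·8+5·3 = 43
E: 5·2+5·1+4·0 = 15 | 3·0+2·0+5·3 = 15
A: 5·0+5·6+4·0 = 30 | 3·5+2·5+5·1 = 30
Y: 5·0+5·4+4·0 = 20 | 3·0+2·0+5·4 = 20
L: 5·4+5·6+4·2 = 58 | 3·7+2·6+5·5 = 58
gcd(5,5,4,3,2,5) = 1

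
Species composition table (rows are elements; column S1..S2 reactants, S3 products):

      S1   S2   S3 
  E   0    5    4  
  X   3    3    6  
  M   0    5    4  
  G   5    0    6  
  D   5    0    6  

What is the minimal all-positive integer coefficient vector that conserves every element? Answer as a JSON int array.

Coefficients: [6, 4, 5]

E: 6·0+4·5 = 20 | 5·4 = 20
X: 6·3+4·3 = 30 | 5·6 = 30
M: 6·0+4·5 = 20 | 5·4 = 20
G: 6·5+4·0 = 30 | 5·6 = 30
D: 6·5+4·0 = 30 | 5·6 = 30
gcd(6,4,5) = 1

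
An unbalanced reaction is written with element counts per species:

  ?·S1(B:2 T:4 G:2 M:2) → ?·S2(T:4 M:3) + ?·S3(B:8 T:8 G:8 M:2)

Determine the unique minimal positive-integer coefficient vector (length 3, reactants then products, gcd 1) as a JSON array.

Coefficients: [4, 2, 1]

B: 4·2 = 8 | 2·0+1·8 = 8
T: 4·4 = 16 | 2·4+1·8 = 16
G: 4·2 = 8 | 2·0+1·8 = 8
M: 4·2 = 8 | 2·3+1·2 = 8
gcd(4,2,1) = 1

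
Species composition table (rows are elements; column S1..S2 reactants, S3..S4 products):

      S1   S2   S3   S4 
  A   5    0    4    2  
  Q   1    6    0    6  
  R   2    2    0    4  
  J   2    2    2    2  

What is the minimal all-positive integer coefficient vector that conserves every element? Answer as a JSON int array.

Coefficients: [6, 4, 5, 5]

A: 6·5+4·0 = 30 | 5·4+5·2 = 30
Q: 6·1+4·6 = 30 | 5·0+5·6 = 30
R: 6·2+4·2 = 20 | 5·0+5·4 = 20
J: 6·2+4·2 = 20 | 5·2+5·2 = 20
gcd(6,4,5,5) = 1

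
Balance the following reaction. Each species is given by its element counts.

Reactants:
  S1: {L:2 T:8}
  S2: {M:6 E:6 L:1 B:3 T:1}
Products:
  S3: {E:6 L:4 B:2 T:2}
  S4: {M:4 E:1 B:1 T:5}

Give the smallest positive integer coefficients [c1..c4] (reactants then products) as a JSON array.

M: 4·0+4·6 = 24 | 3·0+6·4 = 24
E: 4·0+4·6 = 24 | 3·6+6·1 = 24
L: 4·2+4·1 = 12 | 3·4+6·0 = 12
B: 4·0+4·3 = 12 | 3·2+6·1 = 12
T: 4·8+4·1 = 36 | 3·2+6·5 = 36
gcd(4,4,3,6) = 1

Coefficients: [4, 4, 3, 6]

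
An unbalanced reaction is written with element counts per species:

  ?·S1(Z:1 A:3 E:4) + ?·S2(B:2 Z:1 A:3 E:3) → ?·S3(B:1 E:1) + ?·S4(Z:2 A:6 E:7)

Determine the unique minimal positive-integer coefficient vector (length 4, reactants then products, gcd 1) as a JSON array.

B: 5·0+1·2 = 2 | 2·1+3·0 = 2
Z: 5·1+1·1 = 6 | 2·0+3·2 = 6
A: 5·3+1·3 = 18 | 2·0+3·6 = 18
E: 5·4+1·3 = 23 | 2·1+3·7 = 23
gcd(5,1,2,3) = 1

Coefficients: [5, 1, 2, 3]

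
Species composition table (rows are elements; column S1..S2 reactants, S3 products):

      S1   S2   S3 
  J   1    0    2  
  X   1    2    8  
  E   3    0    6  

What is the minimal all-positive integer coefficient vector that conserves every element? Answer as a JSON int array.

Coefficients: [2, 3, 1]

J: 2·1+3·0 = 2 | 1·2 = 2
X: 2·1+3·2 = 8 | 1·8 = 8
E: 2·3+3·0 = 6 | 1·6 = 6
gcd(2,3,1) = 1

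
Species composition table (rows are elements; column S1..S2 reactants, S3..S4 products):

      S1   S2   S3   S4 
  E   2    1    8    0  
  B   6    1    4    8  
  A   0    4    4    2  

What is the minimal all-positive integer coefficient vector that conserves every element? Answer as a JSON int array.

Coefficients: [3, 2, 1, 2]

E: 3·2+2·1 = 8 | 1·8+2·0 = 8
B: 3·6+2·1 = 20 | 1·4+2·8 = 20
A: 3·0+2·4 = 8 | 1·4+2·2 = 8
gcd(3,2,1,2) = 1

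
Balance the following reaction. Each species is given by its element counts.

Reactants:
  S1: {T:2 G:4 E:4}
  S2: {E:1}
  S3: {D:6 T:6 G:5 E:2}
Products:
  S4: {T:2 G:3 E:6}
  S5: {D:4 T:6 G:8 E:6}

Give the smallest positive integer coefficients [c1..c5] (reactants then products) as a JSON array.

D: 5·0+6·0+2·6 = 12 | 2·0+3·4 = 12
T: 5·2+6·0+2·6 = 22 | 2·2+3·6 = 22
G: 5·4+6·0+2·5 = 30 | 2·3+3·8 = 30
E: 5·4+6·1+2·2 = 30 | 2·6+3·6 = 30
gcd(5,6,2,2,3) = 1

Coefficients: [5, 6, 2, 2, 3]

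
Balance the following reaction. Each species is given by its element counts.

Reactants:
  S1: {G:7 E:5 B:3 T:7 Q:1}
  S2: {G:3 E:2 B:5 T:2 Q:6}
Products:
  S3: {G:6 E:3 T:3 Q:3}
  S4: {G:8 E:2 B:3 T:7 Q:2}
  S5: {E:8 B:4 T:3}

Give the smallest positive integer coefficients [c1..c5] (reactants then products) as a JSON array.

Coefficients: [5, 1, 1, 4, 2]

G: 5·7+1·3 = 38 | 1·6+4·8+2·0 = 38
E: 5·5+1·2 = 27 | 1·3+4·2+2·8 = 27
B: 5·3+1·5 = 20 | 1·0+4·3+2·4 = 20
T: 5·7+1·2 = 37 | 1·3+4·7+2·3 = 37
Q: 5·1+1·6 = 11 | 1·3+4·2+2·0 = 11
gcd(5,1,1,4,2) = 1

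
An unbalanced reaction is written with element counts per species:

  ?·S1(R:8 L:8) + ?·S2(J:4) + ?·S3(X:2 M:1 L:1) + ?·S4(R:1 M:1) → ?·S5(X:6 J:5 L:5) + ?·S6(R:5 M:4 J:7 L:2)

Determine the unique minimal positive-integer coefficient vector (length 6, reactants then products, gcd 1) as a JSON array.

Coefficients: [1, 6, 6, 2, 2, 2]

R: 1·8+6·0+6·0+2·1 = 10 | 2·0+2·5 = 10
X: 1·0+6·0+6·2+2·0 = 12 | 2·6+2·0 = 12
M: 1·0+6·0+6·1+2·1 = 8 | 2·0+2·4 = 8
J: 1·0+6·4+6·0+2·0 = 24 | 2·5+2·7 = 24
L: 1·8+6·0+6·1+2·0 = 14 | 2·5+2·2 = 14
gcd(1,6,6,2,2,2) = 1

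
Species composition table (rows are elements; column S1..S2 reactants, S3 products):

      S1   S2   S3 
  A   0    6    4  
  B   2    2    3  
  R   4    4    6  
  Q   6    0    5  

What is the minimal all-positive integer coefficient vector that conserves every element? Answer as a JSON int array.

A: 5·0+4·6 = 24 | 6·4 = 24
B: 5·2+4·2 = 18 | 6·3 = 18
R: 5·4+4·4 = 36 | 6·6 = 36
Q: 5·6+4·0 = 30 | 6·5 = 30
gcd(5,4,6) = 1

Coefficients: [5, 4, 6]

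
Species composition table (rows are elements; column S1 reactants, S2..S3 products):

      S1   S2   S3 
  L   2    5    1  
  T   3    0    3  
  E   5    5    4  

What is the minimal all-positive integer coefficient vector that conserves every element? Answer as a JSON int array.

L: 5·2 = 10 | 1·5+5·1 = 10
T: 5·3 = 15 | 1·0+5·3 = 15
E: 5·5 = 25 | 1·5+5·4 = 25
gcd(5,1,5) = 1

Coefficients: [5, 1, 5]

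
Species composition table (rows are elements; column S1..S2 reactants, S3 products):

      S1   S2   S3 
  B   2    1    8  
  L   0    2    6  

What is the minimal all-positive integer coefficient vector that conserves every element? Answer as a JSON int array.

Coefficients: [5, 6, 2]

B: 5·2+6·1 = 16 | 2·8 = 16
L: 5·0+6·2 = 12 | 2·6 = 12
gcd(5,6,2) = 1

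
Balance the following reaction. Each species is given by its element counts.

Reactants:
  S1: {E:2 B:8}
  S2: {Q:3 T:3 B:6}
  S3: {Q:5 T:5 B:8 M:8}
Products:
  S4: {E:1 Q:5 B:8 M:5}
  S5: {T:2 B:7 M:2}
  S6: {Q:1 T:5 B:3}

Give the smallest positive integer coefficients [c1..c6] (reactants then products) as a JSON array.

E: 2·2+3·0+3·0 = 4 | 4·1+2·0+4·0 = 4
Q: 2·0+3·3+3·5 = 24 | 4·5+2·0+4·1 = 24
T: 2·0+3·3+3·5 = 24 | 4·0+2·2+4·5 = 24
B: 2·8+3·6+3·8 = 58 | 4·8+2·7+4·3 = 58
M: 2·0+3·0+3·8 = 24 | 4·5+2·2+4·0 = 24
gcd(2,3,3,4,2,4) = 1

Coefficients: [2, 3, 3, 4, 2, 4]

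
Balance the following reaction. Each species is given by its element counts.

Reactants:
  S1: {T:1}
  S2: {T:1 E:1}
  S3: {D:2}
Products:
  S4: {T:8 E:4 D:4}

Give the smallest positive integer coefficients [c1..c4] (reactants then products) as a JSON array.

Coefficients: [4, 4, 2, 1]

T: 4·1+4·1+2·0 = 8 | 1·8 = 8
E: 4·0+4·1+2·0 = 4 | 1·4 = 4
D: 4·0+4·0+2·2 = 4 | 1·4 = 4
gcd(4,4,2,1) = 1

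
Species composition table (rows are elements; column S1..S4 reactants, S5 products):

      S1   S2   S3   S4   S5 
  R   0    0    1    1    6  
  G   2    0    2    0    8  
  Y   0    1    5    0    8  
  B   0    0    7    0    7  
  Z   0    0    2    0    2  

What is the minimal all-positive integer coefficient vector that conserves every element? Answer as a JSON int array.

Coefficients: [3, 3, 1, 5, 1]

R: 3·0+3·0+1·1+5·1 = 6 | 1·6 = 6
G: 3·2+3·0+1·2+5·0 = 8 | 1·8 = 8
Y: 3·0+3·1+1·5+5·0 = 8 | 1·8 = 8
B: 3·0+3·0+1·7+5·0 = 7 | 1·7 = 7
Z: 3·0+3·0+1·2+5·0 = 2 | 1·2 = 2
gcd(3,3,1,5,1) = 1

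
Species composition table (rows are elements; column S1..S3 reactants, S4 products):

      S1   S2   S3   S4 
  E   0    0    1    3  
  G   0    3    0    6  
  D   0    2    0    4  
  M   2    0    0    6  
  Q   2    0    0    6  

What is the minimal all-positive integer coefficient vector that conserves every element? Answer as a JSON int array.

E: 3·0+2·0+3·1 = 3 | 1·3 = 3
G: 3·0+2·3+3·0 = 6 | 1·6 = 6
D: 3·0+2·2+3·0 = 4 | 1·4 = 4
M: 3·2+2·0+3·0 = 6 | 1·6 = 6
Q: 3·2+2·0+3·0 = 6 | 1·6 = 6
gcd(3,2,3,1) = 1

Coefficients: [3, 2, 3, 1]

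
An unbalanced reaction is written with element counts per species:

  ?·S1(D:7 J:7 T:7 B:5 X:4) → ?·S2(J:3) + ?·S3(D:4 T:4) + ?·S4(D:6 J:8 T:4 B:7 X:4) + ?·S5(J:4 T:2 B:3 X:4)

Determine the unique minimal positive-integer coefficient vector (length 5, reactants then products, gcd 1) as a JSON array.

Coefficients: [6, 2, 6, 3, 3]

D: 6·7 = 42 | 2·0+6·4+3·6+3·0 = 42
J: 6·7 = 42 | 2·3+6·0+3·8+3·4 = 42
T: 6·7 = 42 | 2·0+6·4+3·4+3·2 = 42
B: 6·5 = 30 | 2·0+6·0+3·7+3·3 = 30
X: 6·4 = 24 | 2·0+6·0+3·4+3·4 = 24
gcd(6,2,6,3,3) = 1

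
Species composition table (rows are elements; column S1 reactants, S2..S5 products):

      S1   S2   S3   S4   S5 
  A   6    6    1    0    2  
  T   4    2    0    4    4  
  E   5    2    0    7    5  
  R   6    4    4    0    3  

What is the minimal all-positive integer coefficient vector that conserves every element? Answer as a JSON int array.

Coefficients: [5, 4, 2, 1, 2]

A: 5·6 = 30 | 4·6+2·1+1·0+2·2 = 30
T: 5·4 = 20 | 4·2+2·0+1·4+2·4 = 20
E: 5·5 = 25 | 4·2+2·0+1·7+2·5 = 25
R: 5·6 = 30 | 4·4+2·4+1·0+2·3 = 30
gcd(5,4,2,1,2) = 1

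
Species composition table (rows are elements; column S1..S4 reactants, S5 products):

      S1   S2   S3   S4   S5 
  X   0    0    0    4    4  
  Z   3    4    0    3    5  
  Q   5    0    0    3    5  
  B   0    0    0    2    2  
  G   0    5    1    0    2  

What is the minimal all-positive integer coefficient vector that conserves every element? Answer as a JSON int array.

Coefficients: [2, 1, 5, 5, 5]

X: 2·0+1·0+5·0+5·4 = 20 | 5·4 = 20
Z: 2·3+1·4+5·0+5·3 = 25 | 5·5 = 25
Q: 2·5+1·0+5·0+5·3 = 25 | 5·5 = 25
B: 2·0+1·0+5·0+5·2 = 10 | 5·2 = 10
G: 2·0+1·5+5·1+5·0 = 10 | 5·2 = 10
gcd(2,1,5,5,5) = 1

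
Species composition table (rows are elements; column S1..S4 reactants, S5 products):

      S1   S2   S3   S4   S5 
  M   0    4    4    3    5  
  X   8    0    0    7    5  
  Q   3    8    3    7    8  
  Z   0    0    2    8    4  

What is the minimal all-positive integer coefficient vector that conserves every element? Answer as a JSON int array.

Coefficients: [1, 1, 2, 1, 3]

M: 1·0+1·4+2·4+1·3 = 15 | 3·5 = 15
X: 1·8+1·0+2·0+1·7 = 15 | 3·5 = 15
Q: 1·3+1·8+2·3+1·7 = 24 | 3·8 = 24
Z: 1·0+1·0+2·2+1·8 = 12 | 3·4 = 12
gcd(1,1,2,1,3) = 1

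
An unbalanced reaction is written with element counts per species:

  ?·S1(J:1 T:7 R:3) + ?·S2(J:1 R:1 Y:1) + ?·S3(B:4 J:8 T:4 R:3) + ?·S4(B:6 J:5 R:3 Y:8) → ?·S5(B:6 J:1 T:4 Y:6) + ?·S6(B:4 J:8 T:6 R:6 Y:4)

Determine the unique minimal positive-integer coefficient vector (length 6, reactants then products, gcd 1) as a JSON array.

Coefficients: [4, 6, 3, 3, 1, 6]

B: 4·0+6·0+3·4+3·6 = 30 | 1·6+6·4 = 30
J: 4·1+6·1+3·8+3·5 = 49 | 1·1+6·8 = 49
T: 4·7+6·0+3·4+3·0 = 40 | 1·4+6·6 = 40
R: 4·3+6·1+3·3+3·3 = 36 | 1·0+6·6 = 36
Y: 4·0+6·1+3·0+3·8 = 30 | 1·6+6·4 = 30
gcd(4,6,3,3,1,6) = 1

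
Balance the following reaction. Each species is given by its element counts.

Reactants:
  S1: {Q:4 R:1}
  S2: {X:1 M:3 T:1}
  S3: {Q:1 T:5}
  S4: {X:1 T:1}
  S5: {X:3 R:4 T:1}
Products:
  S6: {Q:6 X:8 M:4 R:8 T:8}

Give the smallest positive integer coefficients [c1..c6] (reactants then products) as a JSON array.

Q: 4·4+4·0+2·1+5·0+5·0 = 18 | 3·6 = 18
X: 4·0+4·1+2·0+5·1+5·3 = 24 | 3·8 = 24
M: 4·0+4·3+2·0+5·0+5·0 = 12 | 3·4 = 12
R: 4·1+4·0+2·0+5·0+5·4 = 24 | 3·8 = 24
T: 4·0+4·1+2·5+5·1+5·1 = 24 | 3·8 = 24
gcd(4,4,2,5,5,3) = 1

Coefficients: [4, 4, 2, 5, 5, 3]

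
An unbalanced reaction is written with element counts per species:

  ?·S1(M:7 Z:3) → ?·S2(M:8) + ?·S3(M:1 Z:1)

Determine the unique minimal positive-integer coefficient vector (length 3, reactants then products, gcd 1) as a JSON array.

Coefficients: [2, 1, 6]

M: 2·7 = 14 | 1·8+6·1 = 14
Z: 2·3 = 6 | 1·0+6·1 = 6
gcd(2,1,6) = 1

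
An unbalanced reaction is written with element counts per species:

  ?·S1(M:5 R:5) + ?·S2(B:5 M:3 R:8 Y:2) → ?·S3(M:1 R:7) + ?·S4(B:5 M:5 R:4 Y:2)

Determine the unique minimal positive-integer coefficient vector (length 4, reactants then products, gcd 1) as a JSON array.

B: 3·0+5·5 = 25 | 5·0+5·5 = 25
M: 3·5+5·3 = 30 | 5·1+5·5 = 30
R: 3·5+5·8 = 55 | 5·7+5·4 = 55
Y: 3·0+5·2 = 10 | 5·0+5·2 = 10
gcd(3,5,5,5) = 1

Coefficients: [3, 5, 5, 5]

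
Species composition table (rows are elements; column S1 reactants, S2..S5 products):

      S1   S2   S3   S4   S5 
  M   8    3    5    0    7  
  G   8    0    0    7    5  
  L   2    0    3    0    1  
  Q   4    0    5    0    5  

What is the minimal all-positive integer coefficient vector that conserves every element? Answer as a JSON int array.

M: 5·8 = 40 | 6·3+3·5+5·0+1·7 = 40
G: 5·8 = 40 | 6·0+3·0+5·7+1·5 = 40
L: 5·2 = 10 | 6·0+3·3+5·0+1·1 = 10
Q: 5·4 = 20 | 6·0+3·5+5·0+1·5 = 20
gcd(5,6,3,5,1) = 1

Coefficients: [5, 6, 3, 5, 1]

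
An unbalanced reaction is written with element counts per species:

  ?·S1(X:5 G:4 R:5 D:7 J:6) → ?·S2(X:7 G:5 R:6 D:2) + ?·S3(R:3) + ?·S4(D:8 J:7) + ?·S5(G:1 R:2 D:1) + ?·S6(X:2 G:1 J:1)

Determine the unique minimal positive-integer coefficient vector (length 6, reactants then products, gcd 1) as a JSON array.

Coefficients: [3, 1, 1, 2, 3, 4]

X: 3·5 = 15 | 1·7+1·0+2·0+3·0+4·2 = 15
G: 3·4 = 12 | 1·5+1·0+2·0+3·1+4·1 = 12
R: 3·5 = 15 | 1·6+1·3+2·0+3·2+4·0 = 15
D: 3·7 = 21 | 1·2+1·0+2·8+3·1+4·0 = 21
J: 3·6 = 18 | 1·0+1·0+2·7+3·0+4·1 = 18
gcd(3,1,1,2,3,4) = 1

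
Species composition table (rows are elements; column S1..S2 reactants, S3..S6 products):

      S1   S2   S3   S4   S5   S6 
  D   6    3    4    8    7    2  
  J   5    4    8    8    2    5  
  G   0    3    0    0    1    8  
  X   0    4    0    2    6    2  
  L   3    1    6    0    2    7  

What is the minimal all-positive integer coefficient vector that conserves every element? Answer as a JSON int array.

Coefficients: [6, 6, 1, 4, 2, 2]

D: 6·6+6·3 = 54 | 1·4+4·8+2·7+2·2 = 54
J: 6·5+6·4 = 54 | 1·8+4·8+2·2+2·5 = 54
G: 6·0+6·3 = 18 | 1·0+4·0+2·1+2·8 = 18
X: 6·0+6·4 = 24 | 1·0+4·2+2·6+2·2 = 24
L: 6·3+6·1 = 24 | 1·6+4·0+2·2+2·7 = 24
gcd(6,6,1,4,2,2) = 1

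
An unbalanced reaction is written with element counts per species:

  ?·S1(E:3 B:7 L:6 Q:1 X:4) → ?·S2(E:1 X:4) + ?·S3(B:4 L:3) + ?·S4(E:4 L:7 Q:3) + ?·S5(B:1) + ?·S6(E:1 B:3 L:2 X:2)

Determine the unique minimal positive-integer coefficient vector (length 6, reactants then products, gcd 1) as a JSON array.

E: 3·3 = 9 | 1·1+1·0+1·4+5·0+4·1 = 9
B: 3·7 = 21 | 1·0+1·4+1·0+5·1+4·3 = 21
L: 3·6 = 18 | 1·0+1·3+1·7+5·0+4·2 = 18
Q: 3·1 = 3 | 1·0+1·0+1·3+5·0+4·0 = 3
X: 3·4 = 12 | 1·4+1·0+1·0+5·0+4·2 = 12
gcd(3,1,1,1,5,4) = 1

Coefficients: [3, 1, 1, 1, 5, 4]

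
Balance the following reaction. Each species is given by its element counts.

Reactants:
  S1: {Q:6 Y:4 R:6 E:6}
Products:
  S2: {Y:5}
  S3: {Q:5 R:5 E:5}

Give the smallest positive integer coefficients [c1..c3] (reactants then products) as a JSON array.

Q: 5·6 = 30 | 4·0+6·5 = 30
Y: 5·4 = 20 | 4·5+6·0 = 20
R: 5·6 = 30 | 4·0+6·5 = 30
E: 5·6 = 30 | 4·0+6·5 = 30
gcd(5,4,6) = 1

Coefficients: [5, 4, 6]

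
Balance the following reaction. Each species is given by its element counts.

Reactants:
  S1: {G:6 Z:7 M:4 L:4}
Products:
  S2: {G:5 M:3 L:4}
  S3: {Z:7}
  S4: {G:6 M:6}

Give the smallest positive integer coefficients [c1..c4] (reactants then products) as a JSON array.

G: 6·6 = 36 | 6·5+6·0+1·6 = 36
Z: 6·7 = 42 | 6·0+6·7+1·0 = 42
M: 6·4 = 24 | 6·3+6·0+1·6 = 24
L: 6·4 = 24 | 6·4+6·0+1·0 = 24
gcd(6,6,6,1) = 1

Coefficients: [6, 6, 6, 1]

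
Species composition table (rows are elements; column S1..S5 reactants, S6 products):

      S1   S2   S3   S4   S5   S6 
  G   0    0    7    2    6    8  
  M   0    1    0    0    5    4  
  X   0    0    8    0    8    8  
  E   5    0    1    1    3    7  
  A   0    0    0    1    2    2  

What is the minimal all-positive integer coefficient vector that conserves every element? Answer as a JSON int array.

G: 4·0+5·0+2·7+4·2+3·6 = 40 | 5·8 = 40
M: 4·0+5·1+2·0+4·0+3·5 = 20 | 5·4 = 20
X: 4·0+5·0+2·8+4·0+3·8 = 40 | 5·8 = 40
E: 4·5+5·0+2·1+4·1+3·3 = 35 | 5·7 = 35
A: 4·0+5·0+2·0+4·1+3·2 = 10 | 5·2 = 10
gcd(4,5,2,4,3,5) = 1

Coefficients: [4, 5, 2, 4, 3, 5]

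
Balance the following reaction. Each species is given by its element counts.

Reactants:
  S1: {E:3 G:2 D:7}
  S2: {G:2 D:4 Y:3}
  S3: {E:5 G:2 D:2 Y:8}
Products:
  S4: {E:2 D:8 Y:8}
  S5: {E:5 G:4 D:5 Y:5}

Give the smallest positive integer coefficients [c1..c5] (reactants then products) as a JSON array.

Coefficients: [3, 3, 4, 2, 5]

E: 3·3+3·0+4·5 = 29 | 2·2+5·5 = 29
G: 3·2+3·2+4·2 = 20 | 2·0+5·4 = 20
D: 3·7+3·4+4·2 = 41 | 2·8+5·5 = 41
Y: 3·0+3·3+4·8 = 41 | 2·8+5·5 = 41
gcd(3,3,4,2,5) = 1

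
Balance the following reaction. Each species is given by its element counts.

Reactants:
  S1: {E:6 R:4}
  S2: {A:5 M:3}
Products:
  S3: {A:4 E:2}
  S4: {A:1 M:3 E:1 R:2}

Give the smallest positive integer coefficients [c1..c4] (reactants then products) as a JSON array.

A: 1·0+2·5 = 10 | 2·4+2·1 = 10
M: 1·0+2·3 = 6 | 2·0+2·3 = 6
E: 1·6+2·0 = 6 | 2·2+2·1 = 6
R: 1·4+2·0 = 4 | 2·0+2·2 = 4
gcd(1,2,2,2) = 1

Coefficients: [1, 2, 2, 2]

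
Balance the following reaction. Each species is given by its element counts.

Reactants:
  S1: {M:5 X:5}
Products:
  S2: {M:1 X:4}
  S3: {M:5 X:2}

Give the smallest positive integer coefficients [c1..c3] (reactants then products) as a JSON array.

Coefficients: [6, 5, 5]

M: 6·5 = 30 | 5·1+5·5 = 30
X: 6·5 = 30 | 5·4+5·2 = 30
gcd(6,5,5) = 1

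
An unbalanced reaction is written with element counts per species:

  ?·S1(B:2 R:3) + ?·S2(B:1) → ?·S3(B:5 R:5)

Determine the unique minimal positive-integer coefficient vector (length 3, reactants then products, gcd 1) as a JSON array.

B: 5·2+5·1 = 15 | 3·5 = 15
R: 5·3+5·0 = 15 | 3·5 = 15
gcd(5,5,3) = 1

Coefficients: [5, 5, 3]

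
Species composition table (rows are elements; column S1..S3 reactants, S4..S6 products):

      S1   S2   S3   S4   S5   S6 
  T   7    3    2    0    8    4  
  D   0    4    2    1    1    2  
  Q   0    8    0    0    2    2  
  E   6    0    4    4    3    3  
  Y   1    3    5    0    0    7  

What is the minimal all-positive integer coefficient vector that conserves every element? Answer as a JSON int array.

T: 4·7+2·3+5·2 = 44 | 5·0+3·8+5·4 = 44
D: 4·0+2·4+5·2 = 18 | 5·1+3·1+5·2 = 18
Q: 4·0+2·8+5·0 = 16 | 5·0+3·2+5·2 = 16
E: 4·6+2·0+5·4 = 44 | 5·4+3·3+5·3 = 44
Y: 4·1+2·3+5·5 = 35 | 5·0+3·0+5·7 = 35
gcd(4,2,5,5,3,5) = 1

Coefficients: [4, 2, 5, 5, 3, 5]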